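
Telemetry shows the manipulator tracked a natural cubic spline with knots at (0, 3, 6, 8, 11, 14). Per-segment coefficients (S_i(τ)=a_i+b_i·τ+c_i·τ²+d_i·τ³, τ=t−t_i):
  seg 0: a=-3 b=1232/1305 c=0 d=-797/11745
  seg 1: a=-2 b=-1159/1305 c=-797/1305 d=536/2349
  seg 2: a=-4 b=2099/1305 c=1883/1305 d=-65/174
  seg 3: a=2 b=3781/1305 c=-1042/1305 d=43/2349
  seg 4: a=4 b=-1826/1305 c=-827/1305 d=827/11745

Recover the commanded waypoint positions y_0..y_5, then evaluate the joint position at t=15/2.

y_0 = S_0(0) = a_0 = -3
y_1 = S_1(0) = a_1 = -2
y_2 = S_2(0) = a_2 = -4
y_3 = S_3(0) = a_3 = 2
y_4 = S_4(0) = a_4 = 4
y_5 = S_4(3) = -4
t_q=15/2 is in segment 2 (τ=3/2); S_2(τ)=2773/6960

y_0=-3 y_1=-2 y_2=-4 y_3=2 y_4=4 y_5=-4
S(15/2) = 2773/6960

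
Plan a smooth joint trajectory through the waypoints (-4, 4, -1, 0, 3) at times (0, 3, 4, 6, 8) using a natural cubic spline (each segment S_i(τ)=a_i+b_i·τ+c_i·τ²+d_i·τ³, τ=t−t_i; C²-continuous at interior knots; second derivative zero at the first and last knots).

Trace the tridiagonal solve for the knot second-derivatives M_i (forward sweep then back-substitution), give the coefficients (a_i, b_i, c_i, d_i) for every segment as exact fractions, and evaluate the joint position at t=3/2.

  seg 0: a=-4 b=3083/516 c=0 d=-569/1548
  seg 1: a=4 b=-1019/258 c=-569/172 d=1165/516
  seg 2: a=-1 b=-1957/516 c=149/43 d=-1361/2064
  seg 3: a=0 b=278/129 c=-169/344 d=169/2064
S(3/2) = 5121/1376

Δ: Δ0=8/3, Δ1=-5, Δ2=1/2, Δ3=3/2
row 1: diag=8, rhs=-46; c'=1/8, d'=-23/4
row 2: denom=6−1·1/8=47/8; d'=(33−1·-23/4)/(47/8)=310/47
row 3: denom=8−2·16/47=344/47; d'=(6−2·310/47)/(344/47)=-169/172
back: M3=-169/172
back: M2=310/47−16/47·-169/172=298/43
back: M1=-23/4−1/8·298/43=-569/86
M: M0=0, M1=-569/86, M2=298/43, M3=-169/172, M4=0
seg 0: a=-4, c=M0/2=0, d=(M1−M0)/(6·3)=-569/1548, b=Δ0−h0·(2M0+M1)/6=3083/516
seg 1: a=4, c=M1/2=-569/172, d=(M2−M1)/(6·1)=1165/516, b=Δ1−h1·(2M1+M2)/6=-1019/258
seg 2: a=-1, c=M2/2=149/43, d=(M3−M2)/(6·2)=-1361/2064, b=Δ2−h2·(2M2+M3)/6=-1957/516
seg 3: a=0, c=M3/2=-169/344, d=(M4−M3)/(6·2)=169/2064, b=Δ3−h3·(2M3+M4)/6=278/129
t_q=3/2 → seg 0, τ=3/2; S=-4+3083/516·τ+0·τ²+-569/1548·τ³=5121/1376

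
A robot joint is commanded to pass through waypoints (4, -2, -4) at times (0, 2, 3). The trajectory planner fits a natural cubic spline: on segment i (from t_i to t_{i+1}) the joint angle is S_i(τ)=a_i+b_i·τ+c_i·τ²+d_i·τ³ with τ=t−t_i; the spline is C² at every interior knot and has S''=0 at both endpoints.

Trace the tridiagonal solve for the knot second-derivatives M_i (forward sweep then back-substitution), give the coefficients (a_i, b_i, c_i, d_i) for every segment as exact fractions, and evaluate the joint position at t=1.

Δ: Δ0=-3, Δ1=-2
row 1: diag=6, rhs=6; c'=1/6, d'=1
back: M1=1
M: M0=0, M1=1, M2=0
seg 0: a=4, c=M0/2=0, d=(M1−M0)/(6·2)=1/12, b=Δ0−h0·(2M0+M1)/6=-10/3
seg 1: a=-2, c=M1/2=1/2, d=(M2−M1)/(6·1)=-1/6, b=Δ1−h1·(2M1+M2)/6=-7/3
t_q=1 → seg 0, τ=1; S=4+-10/3·τ+0·τ²+1/12·τ³=3/4

  seg 0: a=4 b=-10/3 c=0 d=1/12
  seg 1: a=-2 b=-7/3 c=1/2 d=-1/6
S(1) = 3/4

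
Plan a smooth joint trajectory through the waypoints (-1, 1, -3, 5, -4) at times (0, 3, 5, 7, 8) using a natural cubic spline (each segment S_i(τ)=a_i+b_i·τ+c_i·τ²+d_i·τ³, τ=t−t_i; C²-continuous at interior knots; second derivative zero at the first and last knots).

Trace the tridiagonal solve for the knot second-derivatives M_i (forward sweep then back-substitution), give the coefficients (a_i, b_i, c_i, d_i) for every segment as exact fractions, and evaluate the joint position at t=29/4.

  seg 0: a=-1 b=751/312 c=0 d=-181/936
  seg 1: a=1 b=-439/156 c=-181/104 d=335/312
  seg 2: a=-3 b=485/156 c=489/104 d=-83/39
  seg 3: a=5 b=-565/156 c=-839/104 d=839/312
S(29/4) = 24177/6656

Δ: Δ0=2/3, Δ1=-2, Δ2=4, Δ3=-9
row 1: diag=10, rhs=-16; c'=1/5, d'=-8/5
row 2: denom=8−2·1/5=38/5; d'=(36−2·-8/5)/(38/5)=98/19
row 3: denom=6−2·5/19=104/19; d'=(-78−2·98/19)/(104/19)=-839/52
back: M3=-839/52
back: M2=98/19−5/19·-839/52=489/52
back: M1=-8/5−1/5·489/52=-181/52
M: M0=0, M1=-181/52, M2=489/52, M3=-839/52, M4=0
seg 0: a=-1, c=M0/2=0, d=(M1−M0)/(6·3)=-181/936, b=Δ0−h0·(2M0+M1)/6=751/312
seg 1: a=1, c=M1/2=-181/104, d=(M2−M1)/(6·2)=335/312, b=Δ1−h1·(2M1+M2)/6=-439/156
seg 2: a=-3, c=M2/2=489/104, d=(M3−M2)/(6·2)=-83/39, b=Δ2−h2·(2M2+M3)/6=485/156
seg 3: a=5, c=M3/2=-839/104, d=(M4−M3)/(6·1)=839/312, b=Δ3−h3·(2M3+M4)/6=-565/156
t_q=29/4 → seg 3, τ=1/4; S=5+-565/156·τ+-839/104·τ²+839/312·τ³=24177/6656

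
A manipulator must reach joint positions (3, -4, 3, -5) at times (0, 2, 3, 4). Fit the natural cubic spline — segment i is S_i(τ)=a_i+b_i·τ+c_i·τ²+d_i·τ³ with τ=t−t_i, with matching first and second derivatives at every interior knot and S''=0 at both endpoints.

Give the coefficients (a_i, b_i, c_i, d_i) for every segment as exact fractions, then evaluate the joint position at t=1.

Δ: Δ0=-7/2, Δ1=7, Δ2=-8
row 1: diag=6, rhs=63; c'=1/6, d'=21/2
row 2: denom=4−1·1/6=23/6; d'=(-90−1·21/2)/(23/6)=-603/23
back: M2=-603/23
back: M1=21/2−1/6·-603/23=342/23
M: M0=0, M1=342/23, M2=-603/23, M3=0
seg 0: a=3, c=M0/2=0, d=(M1−M0)/(6·2)=57/46, b=Δ0−h0·(2M0+M1)/6=-389/46
seg 1: a=-4, c=M1/2=171/23, d=(M2−M1)/(6·1)=-315/46, b=Δ1−h1·(2M1+M2)/6=295/46
seg 2: a=3, c=M2/2=-603/46, d=(M3−M2)/(6·1)=201/46, b=Δ2−h2·(2M2+M3)/6=17/23
t_q=1 → seg 0, τ=1; S=3+-389/46·τ+0·τ²+57/46·τ³=-97/23

  seg 0: a=3 b=-389/46 c=0 d=57/46
  seg 1: a=-4 b=295/46 c=171/23 d=-315/46
  seg 2: a=3 b=17/23 c=-603/46 d=201/46
S(1) = -97/23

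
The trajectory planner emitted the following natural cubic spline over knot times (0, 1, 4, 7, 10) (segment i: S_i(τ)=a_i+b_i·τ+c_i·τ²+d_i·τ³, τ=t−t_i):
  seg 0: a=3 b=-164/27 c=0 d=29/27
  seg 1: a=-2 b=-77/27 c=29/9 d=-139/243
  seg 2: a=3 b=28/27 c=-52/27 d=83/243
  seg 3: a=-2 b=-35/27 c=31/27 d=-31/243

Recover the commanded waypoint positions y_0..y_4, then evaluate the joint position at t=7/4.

y_0=3 y_1=-2 y_2=3 y_3=-2 y_4=1
S(7/4) = -493/192

y_0 = S_0(0) = a_0 = 3
y_1 = S_1(0) = a_1 = -2
y_2 = S_2(0) = a_2 = 3
y_3 = S_3(0) = a_3 = -2
y_4 = S_3(3) = 1
t_q=7/4 is in segment 1 (τ=3/4); S_1(τ)=-493/192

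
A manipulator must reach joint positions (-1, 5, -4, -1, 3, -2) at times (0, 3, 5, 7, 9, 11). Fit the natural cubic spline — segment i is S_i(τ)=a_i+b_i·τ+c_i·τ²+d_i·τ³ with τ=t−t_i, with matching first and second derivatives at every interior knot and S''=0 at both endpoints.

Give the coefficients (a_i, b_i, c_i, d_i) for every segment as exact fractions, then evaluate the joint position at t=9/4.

  seg 0: a=-1 b=961/212 c=0 d=-179/636
  seg 1: a=5 b=-325/106 c=-537/212 d=385/424
  seg 2: a=-4 b=-122/53 c=309/106 d=-215/424
  seg 3: a=-1 b=347/106 c=-27/212 d=-27/106
  seg 4: a=3 b=-31/106 c=-351/212 d=117/424
S(9/4) = 81319/13568

Δ: Δ0=2, Δ1=-9/2, Δ2=3/2, Δ3=2, Δ4=-5/2
row 1: diag=10, rhs=-39; c'=1/5, d'=-39/10
row 2: denom=8−2·1/5=38/5; d'=(36−2·-39/10)/(38/5)=219/38
row 3: denom=8−2·5/19=142/19; d'=(3−2·219/38)/(142/19)=-81/71
row 4: denom=8−2·19/71=530/71; d'=(-27−2·-81/71)/(530/71)=-351/106
back: M4=-351/106
back: M3=-81/71−19/71·-351/106=-27/106
back: M2=219/38−5/19·-27/106=309/53
back: M1=-39/10−1/5·309/53=-537/106
M: M0=0, M1=-537/106, M2=309/53, M3=-27/106, M4=-351/106, M5=0
seg 0: a=-1, c=M0/2=0, d=(M1−M0)/(6·3)=-179/636, b=Δ0−h0·(2M0+M1)/6=961/212
seg 1: a=5, c=M1/2=-537/212, d=(M2−M1)/(6·2)=385/424, b=Δ1−h1·(2M1+M2)/6=-325/106
seg 2: a=-4, c=M2/2=309/106, d=(M3−M2)/(6·2)=-215/424, b=Δ2−h2·(2M2+M3)/6=-122/53
seg 3: a=-1, c=M3/2=-27/212, d=(M4−M3)/(6·2)=-27/106, b=Δ3−h3·(2M3+M4)/6=347/106
seg 4: a=3, c=M4/2=-351/212, d=(M5−M4)/(6·2)=117/424, b=Δ4−h4·(2M4+M5)/6=-31/106
t_q=9/4 → seg 0, τ=9/4; S=-1+961/212·τ+0·τ²+-179/636·τ³=81319/13568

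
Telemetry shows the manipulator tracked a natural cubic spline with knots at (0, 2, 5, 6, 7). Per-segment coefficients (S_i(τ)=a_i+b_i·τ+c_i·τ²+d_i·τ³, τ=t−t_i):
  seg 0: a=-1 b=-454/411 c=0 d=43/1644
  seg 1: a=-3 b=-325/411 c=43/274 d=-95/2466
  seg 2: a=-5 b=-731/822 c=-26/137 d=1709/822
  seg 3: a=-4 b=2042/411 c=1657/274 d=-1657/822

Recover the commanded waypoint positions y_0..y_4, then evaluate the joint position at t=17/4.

y_0=-1 y_1=-3 y_2=-5 y_3=-4 y_4=5
S(17/4) = -77571/17536

y_0 = S_0(0) = a_0 = -1
y_1 = S_1(0) = a_1 = -3
y_2 = S_2(0) = a_2 = -5
y_3 = S_3(0) = a_3 = -4
y_4 = S_3(1) = 5
t_q=17/4 is in segment 1 (τ=9/4); S_1(τ)=-77571/17536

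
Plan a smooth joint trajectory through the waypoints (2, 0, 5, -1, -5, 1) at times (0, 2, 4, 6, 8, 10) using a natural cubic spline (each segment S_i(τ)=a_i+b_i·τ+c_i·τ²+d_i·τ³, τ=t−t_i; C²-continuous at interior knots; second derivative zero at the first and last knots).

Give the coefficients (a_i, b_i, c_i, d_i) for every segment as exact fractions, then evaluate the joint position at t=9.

  seg 0: a=2 b=-973/418 c=0 d=555/1672
  seg 1: a=0 b=346/209 c=1665/836 d=-164/209
  seg 2: a=5 b=43/209 c=-2271/836 d=49/88
  seg 3: a=-1 b=-1663/418 c=261/418 d=305/1672
  seg 4: a=-5 b=148/209 c=1437/836 d=-479/1672
S(9) = -4781/1672

Δ: Δ0=-1, Δ1=5/2, Δ2=-3, Δ3=-2, Δ4=3
row 1: diag=8, rhs=21; c'=1/4, d'=21/8
row 2: denom=8−2·1/4=15/2; d'=(-33−2·21/8)/(15/2)=-51/10
row 3: denom=8−2·4/15=112/15; d'=(6−2·-51/10)/(112/15)=243/112
row 4: denom=8−2·15/56=209/28; d'=(30−2·243/112)/(209/28)=1437/418
back: M4=1437/418
back: M3=243/112−15/56·1437/418=261/209
back: M2=-51/10−4/15·261/209=-2271/418
back: M1=21/8−1/4·-2271/418=1665/418
M: M0=0, M1=1665/418, M2=-2271/418, M3=261/209, M4=1437/418, M5=0
seg 0: a=2, c=M0/2=0, d=(M1−M0)/(6·2)=555/1672, b=Δ0−h0·(2M0+M1)/6=-973/418
seg 1: a=0, c=M1/2=1665/836, d=(M2−M1)/(6·2)=-164/209, b=Δ1−h1·(2M1+M2)/6=346/209
seg 2: a=5, c=M2/2=-2271/836, d=(M3−M2)/(6·2)=49/88, b=Δ2−h2·(2M2+M3)/6=43/209
seg 3: a=-1, c=M3/2=261/418, d=(M4−M3)/(6·2)=305/1672, b=Δ3−h3·(2M3+M4)/6=-1663/418
seg 4: a=-5, c=M4/2=1437/836, d=(M5−M4)/(6·2)=-479/1672, b=Δ4−h4·(2M4+M5)/6=148/209
t_q=9 → seg 4, τ=1; S=-5+148/209·τ+1437/836·τ²+-479/1672·τ³=-4781/1672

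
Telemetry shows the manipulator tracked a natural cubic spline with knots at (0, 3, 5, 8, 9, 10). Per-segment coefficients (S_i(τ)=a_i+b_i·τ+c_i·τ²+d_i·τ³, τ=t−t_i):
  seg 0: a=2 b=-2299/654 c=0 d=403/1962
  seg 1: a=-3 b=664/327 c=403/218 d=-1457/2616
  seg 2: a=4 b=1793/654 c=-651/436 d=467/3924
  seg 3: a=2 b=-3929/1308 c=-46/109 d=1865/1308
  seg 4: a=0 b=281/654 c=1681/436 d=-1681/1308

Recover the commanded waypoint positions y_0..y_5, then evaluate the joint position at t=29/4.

y_0 = S_0(0) = a_0 = 2
y_1 = S_1(0) = a_1 = -3
y_2 = S_2(0) = a_2 = 4
y_3 = S_3(0) = a_3 = 2
y_4 = S_4(0) = a_4 = 0
y_5 = S_4(1) = 3
t_q=29/4 is in segment 2 (τ=9/4); S_2(τ)=110647/27904

y_0=2 y_1=-3 y_2=4 y_3=2 y_4=0 y_5=3
S(29/4) = 110647/27904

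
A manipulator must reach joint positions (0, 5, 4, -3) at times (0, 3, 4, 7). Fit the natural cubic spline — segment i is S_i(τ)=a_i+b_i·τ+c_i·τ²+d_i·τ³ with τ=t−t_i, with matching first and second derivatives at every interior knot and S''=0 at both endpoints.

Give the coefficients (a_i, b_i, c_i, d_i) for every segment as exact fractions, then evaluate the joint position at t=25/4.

Δ: Δ0=5/3, Δ1=-1, Δ2=-7/3
row 1: diag=8, rhs=-16; c'=1/8, d'=-2
row 2: denom=8−1·1/8=63/8; d'=(-8−1·-2)/(63/8)=-16/21
back: M2=-16/21
back: M1=-2−1/8·-16/21=-40/21
M: M0=0, M1=-40/21, M2=-16/21, M3=0
seg 0: a=0, c=M0/2=0, d=(M1−M0)/(6·3)=-20/189, b=Δ0−h0·(2M0+M1)/6=55/21
seg 1: a=5, c=M1/2=-20/21, d=(M2−M1)/(6·1)=4/21, b=Δ1−h1·(2M1+M2)/6=-5/21
seg 2: a=4, c=M2/2=-8/21, d=(M3−M2)/(6·3)=8/189, b=Δ2−h2·(2M2+M3)/6=-11/7
t_q=25/4 → seg 2, τ=9/4; S=4+-11/7·τ+-8/21·τ²+8/189·τ³=-55/56

  seg 0: a=0 b=55/21 c=0 d=-20/189
  seg 1: a=5 b=-5/21 c=-20/21 d=4/21
  seg 2: a=4 b=-11/7 c=-8/21 d=8/189
S(25/4) = -55/56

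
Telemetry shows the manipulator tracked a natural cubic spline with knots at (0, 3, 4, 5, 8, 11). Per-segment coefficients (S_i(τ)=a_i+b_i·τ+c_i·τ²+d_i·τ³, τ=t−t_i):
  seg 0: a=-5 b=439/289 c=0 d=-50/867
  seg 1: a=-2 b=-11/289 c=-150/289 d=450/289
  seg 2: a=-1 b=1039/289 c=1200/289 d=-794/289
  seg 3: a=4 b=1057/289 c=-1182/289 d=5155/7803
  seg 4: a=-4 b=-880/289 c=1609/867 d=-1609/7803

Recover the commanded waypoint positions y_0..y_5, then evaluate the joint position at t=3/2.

y_0=-5 y_1=-2 y_2=-1 y_3=4 y_4=-4 y_5=-2
S(3/2) = -3371/1156

y_0 = S_0(0) = a_0 = -5
y_1 = S_1(0) = a_1 = -2
y_2 = S_2(0) = a_2 = -1
y_3 = S_3(0) = a_3 = 4
y_4 = S_4(0) = a_4 = -4
y_5 = S_4(3) = -2
t_q=3/2 is in segment 0 (τ=3/2); S_0(τ)=-3371/1156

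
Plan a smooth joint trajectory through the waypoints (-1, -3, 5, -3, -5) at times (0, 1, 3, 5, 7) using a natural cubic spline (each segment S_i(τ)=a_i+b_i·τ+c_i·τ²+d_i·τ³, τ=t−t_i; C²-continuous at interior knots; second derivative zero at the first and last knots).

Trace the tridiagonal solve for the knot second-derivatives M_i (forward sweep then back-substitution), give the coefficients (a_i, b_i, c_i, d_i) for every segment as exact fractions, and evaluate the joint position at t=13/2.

  seg 0: a=-1 b=-289/82 c=0 d=125/82
  seg 1: a=-3 b=43/41 c=375/82 d=-127/82
  seg 2: a=5 b=31/41 c=-387/82 d=48/41
  seg 3: a=-3 b=-167/41 c=189/82 d=-63/164
S(13/2) = -6849/1312

Δ: Δ0=-2, Δ1=4, Δ2=-4, Δ3=-1
row 1: diag=6, rhs=36; c'=1/3, d'=6
row 2: denom=8−2·1/3=22/3; d'=(-48−2·6)/(22/3)=-90/11
row 3: denom=8−2·3/11=82/11; d'=(18−2·-90/11)/(82/11)=189/41
back: M3=189/41
back: M2=-90/11−3/11·189/41=-387/41
back: M1=6−1/3·-387/41=375/41
M: M0=0, M1=375/41, M2=-387/41, M3=189/41, M4=0
seg 0: a=-1, c=M0/2=0, d=(M1−M0)/(6·1)=125/82, b=Δ0−h0·(2M0+M1)/6=-289/82
seg 1: a=-3, c=M1/2=375/82, d=(M2−M1)/(6·2)=-127/82, b=Δ1−h1·(2M1+M2)/6=43/41
seg 2: a=5, c=M2/2=-387/82, d=(M3−M2)/(6·2)=48/41, b=Δ2−h2·(2M2+M3)/6=31/41
seg 3: a=-3, c=M3/2=189/82, d=(M4−M3)/(6·2)=-63/164, b=Δ3−h3·(2M3+M4)/6=-167/41
t_q=13/2 → seg 3, τ=3/2; S=-3+-167/41·τ+189/82·τ²+-63/164·τ³=-6849/1312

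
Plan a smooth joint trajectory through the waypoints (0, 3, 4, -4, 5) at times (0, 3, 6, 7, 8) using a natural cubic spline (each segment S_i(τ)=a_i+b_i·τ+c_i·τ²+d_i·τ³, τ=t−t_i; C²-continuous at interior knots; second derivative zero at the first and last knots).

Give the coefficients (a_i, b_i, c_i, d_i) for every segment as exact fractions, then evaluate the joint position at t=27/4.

Δ: Δ0=1, Δ1=1/3, Δ2=-8, Δ3=9
row 1: diag=12, rhs=-4; c'=1/4, d'=-1/3
row 2: denom=8−3·1/4=29/4; d'=(-50−3·-1/3)/(29/4)=-196/29
row 3: denom=4−1·4/29=112/29; d'=(102−1·-196/29)/(112/29)=1577/56
back: M3=1577/56
back: M2=-196/29−4/29·1577/56=-149/14
back: M1=-1/3−1/4·-149/14=391/168
M: M0=0, M1=391/168, M2=-149/14, M3=1577/56, M4=0
seg 0: a=0, c=M0/2=0, d=(M1−M0)/(6·3)=391/3024, b=Δ0−h0·(2M0+M1)/6=-55/336
seg 1: a=3, c=M1/2=391/336, d=(M2−M1)/(6·3)=-2179/3024, b=Δ1−h1·(2M1+M2)/6=559/168
seg 2: a=4, c=M2/2=-149/28, d=(M3−M2)/(6·1)=2173/336, b=Δ2−h2·(2M2+M3)/6=-439/48
seg 3: a=-4, c=M3/2=1577/112, d=(M4−M3)/(6·1)=-1577/336, b=Δ3−h3·(2M3+M4)/6=-65/168
t_q=27/4 → seg 2, τ=3/4; S=4+-439/48·τ+-149/28·τ²+2173/336·τ³=-22395/7168

  seg 0: a=0 b=-55/336 c=0 d=391/3024
  seg 1: a=3 b=559/168 c=391/336 d=-2179/3024
  seg 2: a=4 b=-439/48 c=-149/28 d=2173/336
  seg 3: a=-4 b=-65/168 c=1577/112 d=-1577/336
S(27/4) = -22395/7168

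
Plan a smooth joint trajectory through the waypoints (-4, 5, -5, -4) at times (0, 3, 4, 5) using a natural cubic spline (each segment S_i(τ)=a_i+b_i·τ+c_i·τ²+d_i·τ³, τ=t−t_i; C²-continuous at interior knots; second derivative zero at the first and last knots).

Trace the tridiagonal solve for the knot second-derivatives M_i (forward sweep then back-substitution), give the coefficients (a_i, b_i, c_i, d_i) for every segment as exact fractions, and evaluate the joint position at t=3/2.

  seg 0: a=-4 b=282/31 c=0 d=-21/31
  seg 1: a=5 b=-285/31 c=-189/31 d=164/31
  seg 2: a=-5 b=-171/31 c=303/31 d=-101/31
S(3/2) = 1825/248

Δ: Δ0=3, Δ1=-10, Δ2=1
row 1: diag=8, rhs=-78; c'=1/8, d'=-39/4
row 2: denom=4−1·1/8=31/8; d'=(66−1·-39/4)/(31/8)=606/31
back: M2=606/31
back: M1=-39/4−1/8·606/31=-378/31
M: M0=0, M1=-378/31, M2=606/31, M3=0
seg 0: a=-4, c=M0/2=0, d=(M1−M0)/(6·3)=-21/31, b=Δ0−h0·(2M0+M1)/6=282/31
seg 1: a=5, c=M1/2=-189/31, d=(M2−M1)/(6·1)=164/31, b=Δ1−h1·(2M1+M2)/6=-285/31
seg 2: a=-5, c=M2/2=303/31, d=(M3−M2)/(6·1)=-101/31, b=Δ2−h2·(2M2+M3)/6=-171/31
t_q=3/2 → seg 0, τ=3/2; S=-4+282/31·τ+0·τ²+-21/31·τ³=1825/248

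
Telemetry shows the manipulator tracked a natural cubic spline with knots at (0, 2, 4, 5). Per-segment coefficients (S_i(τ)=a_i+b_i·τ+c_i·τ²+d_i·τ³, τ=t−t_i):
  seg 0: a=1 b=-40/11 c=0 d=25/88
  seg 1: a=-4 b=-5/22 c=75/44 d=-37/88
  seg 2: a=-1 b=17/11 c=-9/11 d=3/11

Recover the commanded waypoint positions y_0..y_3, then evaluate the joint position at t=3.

y_0=1 y_1=-4 y_2=-1 y_3=0
S(3) = -259/88

y_0 = S_0(0) = a_0 = 1
y_1 = S_1(0) = a_1 = -4
y_2 = S_2(0) = a_2 = -1
y_3 = S_2(1) = 0
t_q=3 is in segment 1 (τ=1); S_1(τ)=-259/88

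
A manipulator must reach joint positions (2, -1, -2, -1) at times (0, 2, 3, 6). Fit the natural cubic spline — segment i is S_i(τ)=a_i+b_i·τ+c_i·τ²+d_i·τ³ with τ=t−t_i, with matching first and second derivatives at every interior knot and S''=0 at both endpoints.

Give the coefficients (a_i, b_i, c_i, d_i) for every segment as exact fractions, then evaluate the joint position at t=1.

Δ: Δ0=-3/2, Δ1=-1, Δ2=1/3
row 1: diag=6, rhs=3; c'=1/6, d'=1/2
row 2: denom=8−1·1/6=47/6; d'=(8−1·1/2)/(47/6)=45/47
back: M2=45/47
back: M1=1/2−1/6·45/47=16/47
M: M0=0, M1=16/47, M2=45/47, M3=0
seg 0: a=2, c=M0/2=0, d=(M1−M0)/(6·2)=4/141, b=Δ0−h0·(2M0+M1)/6=-455/282
seg 1: a=-1, c=M1/2=8/47, d=(M2−M1)/(6·1)=29/282, b=Δ1−h1·(2M1+M2)/6=-359/282
seg 2: a=-2, c=M2/2=45/94, d=(M3−M2)/(6·3)=-5/94, b=Δ2−h2·(2M2+M3)/6=-88/141
t_q=1 → seg 0, τ=1; S=2+-455/282·τ+0·τ²+4/141·τ³=39/94

  seg 0: a=2 b=-455/282 c=0 d=4/141
  seg 1: a=-1 b=-359/282 c=8/47 d=29/282
  seg 2: a=-2 b=-88/141 c=45/94 d=-5/94
S(1) = 39/94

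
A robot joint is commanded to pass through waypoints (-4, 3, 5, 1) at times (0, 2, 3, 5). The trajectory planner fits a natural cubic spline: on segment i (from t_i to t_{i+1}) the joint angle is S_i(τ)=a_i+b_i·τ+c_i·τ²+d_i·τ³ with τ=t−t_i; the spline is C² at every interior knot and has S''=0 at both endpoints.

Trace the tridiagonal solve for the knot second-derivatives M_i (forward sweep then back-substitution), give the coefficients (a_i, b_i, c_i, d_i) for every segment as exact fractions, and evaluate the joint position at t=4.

Δ: Δ0=7/2, Δ1=2, Δ2=-2
row 1: diag=6, rhs=-9; c'=1/6, d'=-3/2
row 2: denom=6−1·1/6=35/6; d'=(-24−1·-3/2)/(35/6)=-27/7
back: M2=-27/7
back: M1=-3/2−1/6·-27/7=-6/7
M: M0=0, M1=-6/7, M2=-27/7, M3=0
seg 0: a=-4, c=M0/2=0, d=(M1−M0)/(6·2)=-1/14, b=Δ0−h0·(2M0+M1)/6=53/14
seg 1: a=3, c=M1/2=-3/7, d=(M2−M1)/(6·1)=-1/2, b=Δ1−h1·(2M1+M2)/6=41/14
seg 2: a=5, c=M2/2=-27/14, d=(M3−M2)/(6·2)=9/28, b=Δ2−h2·(2M2+M3)/6=4/7
t_q=4 → seg 2, τ=1; S=5+4/7·τ+-27/14·τ²+9/28·τ³=111/28

  seg 0: a=-4 b=53/14 c=0 d=-1/14
  seg 1: a=3 b=41/14 c=-3/7 d=-1/2
  seg 2: a=5 b=4/7 c=-27/14 d=9/28
S(4) = 111/28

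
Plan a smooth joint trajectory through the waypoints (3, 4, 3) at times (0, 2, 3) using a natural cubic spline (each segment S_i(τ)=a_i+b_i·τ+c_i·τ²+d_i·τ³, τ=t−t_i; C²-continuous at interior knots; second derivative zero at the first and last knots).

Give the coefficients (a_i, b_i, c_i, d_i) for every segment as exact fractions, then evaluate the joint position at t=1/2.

Δ: Δ0=1/2, Δ1=-1
row 1: diag=6, rhs=-9; c'=1/6, d'=-3/2
back: M1=-3/2
M: M0=0, M1=-3/2, M2=0
seg 0: a=3, c=M0/2=0, d=(M1−M0)/(6·2)=-1/8, b=Δ0−h0·(2M0+M1)/6=1
seg 1: a=4, c=M1/2=-3/4, d=(M2−M1)/(6·1)=1/4, b=Δ1−h1·(2M1+M2)/6=-1/2
t_q=1/2 → seg 0, τ=1/2; S=3+1·τ+0·τ²+-1/8·τ³=223/64

  seg 0: a=3 b=1 c=0 d=-1/8
  seg 1: a=4 b=-1/2 c=-3/4 d=1/4
S(1/2) = 223/64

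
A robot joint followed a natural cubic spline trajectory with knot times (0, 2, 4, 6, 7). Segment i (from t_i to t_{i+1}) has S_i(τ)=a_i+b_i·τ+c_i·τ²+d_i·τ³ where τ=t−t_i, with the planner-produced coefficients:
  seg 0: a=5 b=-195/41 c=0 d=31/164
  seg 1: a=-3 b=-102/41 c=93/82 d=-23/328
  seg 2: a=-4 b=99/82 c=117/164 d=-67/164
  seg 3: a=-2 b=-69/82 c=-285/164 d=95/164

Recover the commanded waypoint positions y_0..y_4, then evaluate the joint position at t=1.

y_0 = S_0(0) = a_0 = 5
y_1 = S_1(0) = a_1 = -3
y_2 = S_2(0) = a_2 = -4
y_3 = S_3(0) = a_3 = -2
y_4 = S_3(1) = -4
t_q=1 is in segment 0 (τ=1); S_0(τ)=71/164

y_0=5 y_1=-3 y_2=-4 y_3=-2 y_4=-4
S(1) = 71/164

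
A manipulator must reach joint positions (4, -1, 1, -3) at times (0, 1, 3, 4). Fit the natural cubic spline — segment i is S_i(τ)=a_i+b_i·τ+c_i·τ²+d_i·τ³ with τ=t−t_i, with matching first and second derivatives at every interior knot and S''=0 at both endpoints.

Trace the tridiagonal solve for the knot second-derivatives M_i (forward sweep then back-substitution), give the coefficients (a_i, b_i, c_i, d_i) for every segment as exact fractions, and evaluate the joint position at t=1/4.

Δ: Δ0=-5, Δ1=1, Δ2=-4
row 1: diag=6, rhs=36; c'=1/3, d'=6
row 2: denom=6−2·1/3=16/3; d'=(-30−2·6)/(16/3)=-63/8
back: M2=-63/8
back: M1=6−1/3·-63/8=69/8
M: M0=0, M1=69/8, M2=-63/8, M3=0
seg 0: a=4, c=M0/2=0, d=(M1−M0)/(6·1)=23/16, b=Δ0−h0·(2M0+M1)/6=-103/16
seg 1: a=-1, c=M1/2=69/16, d=(M2−M1)/(6·2)=-11/8, b=Δ1−h1·(2M1+M2)/6=-17/8
seg 2: a=1, c=M2/2=-63/16, d=(M3−M2)/(6·1)=21/16, b=Δ2−h2·(2M2+M3)/6=-11/8
t_q=1/4 → seg 0, τ=1/4; S=4+-103/16·τ+0·τ²+23/16·τ³=2471/1024

  seg 0: a=4 b=-103/16 c=0 d=23/16
  seg 1: a=-1 b=-17/8 c=69/16 d=-11/8
  seg 2: a=1 b=-11/8 c=-63/16 d=21/16
S(1/4) = 2471/1024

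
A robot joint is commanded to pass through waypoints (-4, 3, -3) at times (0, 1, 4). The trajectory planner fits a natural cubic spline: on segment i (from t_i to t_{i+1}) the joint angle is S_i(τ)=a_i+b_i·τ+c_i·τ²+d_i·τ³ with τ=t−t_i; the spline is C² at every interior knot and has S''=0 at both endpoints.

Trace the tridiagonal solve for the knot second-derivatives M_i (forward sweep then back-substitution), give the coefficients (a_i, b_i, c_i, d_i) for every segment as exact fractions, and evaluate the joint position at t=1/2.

  seg 0: a=-4 b=65/8 c=0 d=-9/8
  seg 1: a=3 b=19/4 c=-27/8 d=3/8
S(1/2) = -5/64

Δ: Δ0=7, Δ1=-2
row 1: diag=8, rhs=-54; c'=3/8, d'=-27/4
back: M1=-27/4
M: M0=0, M1=-27/4, M2=0
seg 0: a=-4, c=M0/2=0, d=(M1−M0)/(6·1)=-9/8, b=Δ0−h0·(2M0+M1)/6=65/8
seg 1: a=3, c=M1/2=-27/8, d=(M2−M1)/(6·3)=3/8, b=Δ1−h1·(2M1+M2)/6=19/4
t_q=1/2 → seg 0, τ=1/2; S=-4+65/8·τ+0·τ²+-9/8·τ³=-5/64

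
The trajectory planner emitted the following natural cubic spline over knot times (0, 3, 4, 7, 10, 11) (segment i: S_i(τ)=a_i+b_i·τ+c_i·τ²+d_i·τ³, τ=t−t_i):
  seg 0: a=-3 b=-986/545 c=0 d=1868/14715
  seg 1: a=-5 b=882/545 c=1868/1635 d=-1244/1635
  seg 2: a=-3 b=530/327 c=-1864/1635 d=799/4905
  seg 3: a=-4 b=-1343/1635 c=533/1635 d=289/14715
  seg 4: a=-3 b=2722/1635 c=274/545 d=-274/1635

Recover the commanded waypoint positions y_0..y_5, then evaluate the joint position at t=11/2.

y_0 = S_0(0) = a_0 = -3
y_1 = S_1(0) = a_1 = -5
y_2 = S_2(0) = a_2 = -3
y_3 = S_3(0) = a_3 = -4
y_4 = S_4(0) = a_4 = -3
y_5 = S_4(1) = -1
t_q=11/2 is in segment 2 (τ=3/2); S_2(τ)=-11267/4360

y_0=-3 y_1=-5 y_2=-3 y_3=-4 y_4=-3 y_5=-1
S(11/2) = -11267/4360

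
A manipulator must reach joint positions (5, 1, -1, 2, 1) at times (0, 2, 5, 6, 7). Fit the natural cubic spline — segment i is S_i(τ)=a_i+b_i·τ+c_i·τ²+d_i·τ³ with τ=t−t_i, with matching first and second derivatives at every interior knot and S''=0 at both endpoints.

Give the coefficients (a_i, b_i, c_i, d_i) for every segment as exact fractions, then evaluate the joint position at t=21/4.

Δ: Δ0=-2, Δ1=-2/3, Δ2=3, Δ3=-1
row 1: diag=10, rhs=8; c'=3/10, d'=4/5
row 2: denom=8−3·3/10=71/10; d'=(22−3·4/5)/(71/10)=196/71
row 3: denom=4−1·10/71=274/71; d'=(-24−1·196/71)/(274/71)=-950/137
back: M3=-950/137
back: M2=196/71−10/71·-950/137=512/137
back: M1=4/5−3/10·512/137=-44/137
M: M0=0, M1=-44/137, M2=512/137, M3=-950/137, M4=0
seg 0: a=5, c=M0/2=0, d=(M1−M0)/(6·2)=-11/411, b=Δ0−h0·(2M0+M1)/6=-778/411
seg 1: a=1, c=M1/2=-22/137, d=(M2−M1)/(6·3)=278/1233, b=Δ1−h1·(2M1+M2)/6=-910/411
seg 2: a=-1, c=M2/2=256/137, d=(M3−M2)/(6·1)=-731/411, b=Δ2−h2·(2M2+M3)/6=1196/411
seg 3: a=2, c=M3/2=-475/137, d=(M4−M3)/(6·1)=475/411, b=Δ3−h3·(2M3+M4)/6=539/411
t_q=21/4 → seg 2, τ=1/4; S=-1+1196/411·τ+256/137·τ²+-731/411·τ³=-1609/8768

  seg 0: a=5 b=-778/411 c=0 d=-11/411
  seg 1: a=1 b=-910/411 c=-22/137 d=278/1233
  seg 2: a=-1 b=1196/411 c=256/137 d=-731/411
  seg 3: a=2 b=539/411 c=-475/137 d=475/411
S(21/4) = -1609/8768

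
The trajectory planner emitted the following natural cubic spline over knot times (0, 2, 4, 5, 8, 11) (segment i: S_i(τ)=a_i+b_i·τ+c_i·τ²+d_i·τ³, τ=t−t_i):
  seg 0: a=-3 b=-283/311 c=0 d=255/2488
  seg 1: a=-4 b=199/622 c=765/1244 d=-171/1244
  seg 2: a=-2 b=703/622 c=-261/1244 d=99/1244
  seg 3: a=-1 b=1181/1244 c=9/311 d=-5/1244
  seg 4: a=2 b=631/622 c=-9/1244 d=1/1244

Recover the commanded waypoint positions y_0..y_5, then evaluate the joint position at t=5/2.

y_0=-3 y_1=-4 y_2=-2 y_3=-1 y_4=2 y_5=5
S(5/2) = -36857/9952

y_0 = S_0(0) = a_0 = -3
y_1 = S_1(0) = a_1 = -4
y_2 = S_2(0) = a_2 = -2
y_3 = S_3(0) = a_3 = -1
y_4 = S_4(0) = a_4 = 2
y_5 = S_4(3) = 5
t_q=5/2 is in segment 1 (τ=1/2); S_1(τ)=-36857/9952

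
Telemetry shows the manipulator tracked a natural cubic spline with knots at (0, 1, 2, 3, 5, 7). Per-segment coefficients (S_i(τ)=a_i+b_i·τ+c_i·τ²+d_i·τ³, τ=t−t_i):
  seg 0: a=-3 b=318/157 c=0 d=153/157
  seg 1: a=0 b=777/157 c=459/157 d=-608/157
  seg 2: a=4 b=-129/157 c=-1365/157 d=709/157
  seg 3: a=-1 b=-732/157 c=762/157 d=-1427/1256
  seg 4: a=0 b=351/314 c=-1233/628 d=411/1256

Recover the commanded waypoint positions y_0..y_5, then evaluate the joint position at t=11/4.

y_0=-3 y_1=0 y_2=4 y_3=-1 y_4=0 y_5=-3
S(11/4) = 4003/10048

y_0 = S_0(0) = a_0 = -3
y_1 = S_1(0) = a_1 = 0
y_2 = S_2(0) = a_2 = 4
y_3 = S_3(0) = a_3 = -1
y_4 = S_4(0) = a_4 = 0
y_5 = S_4(2) = -3
t_q=11/4 is in segment 2 (τ=3/4); S_2(τ)=4003/10048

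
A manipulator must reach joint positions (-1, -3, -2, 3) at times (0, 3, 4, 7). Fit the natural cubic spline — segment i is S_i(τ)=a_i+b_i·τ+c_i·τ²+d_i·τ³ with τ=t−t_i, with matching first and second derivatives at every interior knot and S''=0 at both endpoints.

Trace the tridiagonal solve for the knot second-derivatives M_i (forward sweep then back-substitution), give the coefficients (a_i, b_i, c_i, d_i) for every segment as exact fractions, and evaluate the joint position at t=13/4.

Δ: Δ0=-2/3, Δ1=1, Δ2=5/3
row 1: diag=8, rhs=10; c'=1/8, d'=5/4
row 2: denom=8−1·1/8=63/8; d'=(4−1·5/4)/(63/8)=22/63
back: M2=22/63
back: M1=5/4−1/8·22/63=76/63
M: M0=0, M1=76/63, M2=22/63, M3=0
seg 0: a=-1, c=M0/2=0, d=(M1−M0)/(6·3)=38/567, b=Δ0−h0·(2M0+M1)/6=-80/63
seg 1: a=-3, c=M1/2=38/63, d=(M2−M1)/(6·1)=-1/7, b=Δ1−h1·(2M1+M2)/6=34/63
seg 2: a=-2, c=M2/2=11/63, d=(M3−M2)/(6·3)=-11/567, b=Δ2−h2·(2M2+M3)/6=83/63
t_q=13/4 → seg 1, τ=1/4; S=-3+34/63·τ+38/63·τ²+-1/7·τ³=-3803/1344

  seg 0: a=-1 b=-80/63 c=0 d=38/567
  seg 1: a=-3 b=34/63 c=38/63 d=-1/7
  seg 2: a=-2 b=83/63 c=11/63 d=-11/567
S(13/4) = -3803/1344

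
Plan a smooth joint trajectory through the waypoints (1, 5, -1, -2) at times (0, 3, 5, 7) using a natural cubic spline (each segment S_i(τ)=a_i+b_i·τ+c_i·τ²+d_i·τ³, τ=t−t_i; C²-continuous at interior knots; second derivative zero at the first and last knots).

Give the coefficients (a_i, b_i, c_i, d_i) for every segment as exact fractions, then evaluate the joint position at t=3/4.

  seg 0: a=1 b=661/228 c=0 d=-119/684
  seg 1: a=5 b=-205/114 c=-119/76 d=55/114
  seg 2: a=-1 b=-259/114 c=101/76 d=-101/456
S(3/4) = 15083/4864

Δ: Δ0=4/3, Δ1=-3, Δ2=-1/2
row 1: diag=10, rhs=-26; c'=1/5, d'=-13/5
row 2: denom=8−2·1/5=38/5; d'=(15−2·-13/5)/(38/5)=101/38
back: M2=101/38
back: M1=-13/5−1/5·101/38=-119/38
M: M0=0, M1=-119/38, M2=101/38, M3=0
seg 0: a=1, c=M0/2=0, d=(M1−M0)/(6·3)=-119/684, b=Δ0−h0·(2M0+M1)/6=661/228
seg 1: a=5, c=M1/2=-119/76, d=(M2−M1)/(6·2)=55/114, b=Δ1−h1·(2M1+M2)/6=-205/114
seg 2: a=-1, c=M2/2=101/76, d=(M3−M2)/(6·2)=-101/456, b=Δ2−h2·(2M2+M3)/6=-259/114
t_q=3/4 → seg 0, τ=3/4; S=1+661/228·τ+0·τ²+-119/684·τ³=15083/4864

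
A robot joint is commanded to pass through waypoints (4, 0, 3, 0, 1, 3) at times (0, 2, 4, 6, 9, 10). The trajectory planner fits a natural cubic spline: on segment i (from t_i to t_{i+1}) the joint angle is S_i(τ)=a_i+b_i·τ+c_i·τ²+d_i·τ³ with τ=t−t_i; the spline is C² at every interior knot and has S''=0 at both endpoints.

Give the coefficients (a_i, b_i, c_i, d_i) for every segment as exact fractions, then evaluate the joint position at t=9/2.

  seg 0: a=4 b=-9517/3003 c=0 d=3511/12012
  seg 1: a=0 b=1016/3003 c=3511/2002 d=-14089/24024
  seg 2: a=3 b=271/858 c=-7067/4004 d=10295/24024
  seg 3: a=0 b=-370/231 c=807/1001 d=-44/819
  seg 4: a=1 b=5360/3003 c=323/1001 d=-323/3003
S(9/2) = 177473/64064

Δ: Δ0=-2, Δ1=3/2, Δ2=-3/2, Δ3=1/3, Δ4=2
row 1: diag=8, rhs=21; c'=1/4, d'=21/8
row 2: denom=8−2·1/4=15/2; d'=(-18−2·21/8)/(15/2)=-31/10
row 3: denom=10−2·4/15=142/15; d'=(11−2·-31/10)/(142/15)=129/71
row 4: denom=8−3·45/142=1001/142; d'=(10−3·129/71)/(1001/142)=646/1001
back: M4=646/1001
back: M3=129/71−45/142·646/1001=1614/1001
back: M2=-31/10−4/15·1614/1001=-7067/2002
back: M1=21/8−1/4·-7067/2002=3511/1001
M: M0=0, M1=3511/1001, M2=-7067/2002, M3=1614/1001, M4=646/1001, M5=0
seg 0: a=4, c=M0/2=0, d=(M1−M0)/(6·2)=3511/12012, b=Δ0−h0·(2M0+M1)/6=-9517/3003
seg 1: a=0, c=M1/2=3511/2002, d=(M2−M1)/(6·2)=-14089/24024, b=Δ1−h1·(2M1+M2)/6=1016/3003
seg 2: a=3, c=M2/2=-7067/4004, d=(M3−M2)/(6·2)=10295/24024, b=Δ2−h2·(2M2+M3)/6=271/858
seg 3: a=0, c=M3/2=807/1001, d=(M4−M3)/(6·3)=-44/819, b=Δ3−h3·(2M3+M4)/6=-370/231
seg 4: a=1, c=M4/2=323/1001, d=(M5−M4)/(6·1)=-323/3003, b=Δ4−h4·(2M4+M5)/6=5360/3003
t_q=9/2 → seg 2, τ=1/2; S=3+271/858·τ+-7067/4004·τ²+10295/24024·τ³=177473/64064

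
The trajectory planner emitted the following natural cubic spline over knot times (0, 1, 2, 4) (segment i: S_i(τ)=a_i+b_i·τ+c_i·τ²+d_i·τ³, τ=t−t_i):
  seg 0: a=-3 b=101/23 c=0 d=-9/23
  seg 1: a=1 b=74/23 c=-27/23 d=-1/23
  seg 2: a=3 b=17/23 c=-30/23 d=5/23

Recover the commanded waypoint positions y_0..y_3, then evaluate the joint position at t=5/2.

y_0=-3 y_1=1 y_2=3 y_3=1
S(5/2) = 565/184

y_0 = S_0(0) = a_0 = -3
y_1 = S_1(0) = a_1 = 1
y_2 = S_2(0) = a_2 = 3
y_3 = S_2(2) = 1
t_q=5/2 is in segment 2 (τ=1/2); S_2(τ)=565/184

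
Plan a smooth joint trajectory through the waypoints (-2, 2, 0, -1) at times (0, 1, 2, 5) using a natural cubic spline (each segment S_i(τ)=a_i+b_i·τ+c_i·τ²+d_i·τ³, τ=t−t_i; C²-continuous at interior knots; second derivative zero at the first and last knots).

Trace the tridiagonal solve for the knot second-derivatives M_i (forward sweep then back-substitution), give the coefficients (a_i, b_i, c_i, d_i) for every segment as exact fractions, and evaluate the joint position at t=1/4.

  seg 0: a=-2 b=521/93 c=0 d=-149/93
  seg 1: a=2 b=74/93 c=-149/31 d=187/93
  seg 2: a=0 b=-259/93 c=38/31 d=-38/279
S(1/4) = -1239/1984

Δ: Δ0=4, Δ1=-2, Δ2=-1/3
row 1: diag=4, rhs=-36; c'=1/4, d'=-9
row 2: denom=8−1·1/4=31/4; d'=(10−1·-9)/(31/4)=76/31
back: M2=76/31
back: M1=-9−1/4·76/31=-298/31
M: M0=0, M1=-298/31, M2=76/31, M3=0
seg 0: a=-2, c=M0/2=0, d=(M1−M0)/(6·1)=-149/93, b=Δ0−h0·(2M0+M1)/6=521/93
seg 1: a=2, c=M1/2=-149/31, d=(M2−M1)/(6·1)=187/93, b=Δ1−h1·(2M1+M2)/6=74/93
seg 2: a=0, c=M2/2=38/31, d=(M3−M2)/(6·3)=-38/279, b=Δ2−h2·(2M2+M3)/6=-259/93
t_q=1/4 → seg 0, τ=1/4; S=-2+521/93·τ+0·τ²+-149/93·τ³=-1239/1984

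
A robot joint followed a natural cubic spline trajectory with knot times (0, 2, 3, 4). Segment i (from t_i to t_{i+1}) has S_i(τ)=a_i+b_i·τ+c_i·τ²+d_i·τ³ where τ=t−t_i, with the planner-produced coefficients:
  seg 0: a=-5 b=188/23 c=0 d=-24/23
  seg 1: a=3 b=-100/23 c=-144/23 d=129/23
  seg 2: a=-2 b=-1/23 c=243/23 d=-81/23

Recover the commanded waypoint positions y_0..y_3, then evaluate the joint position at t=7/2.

y_0=-5 y_1=3 y_2=-2 y_3=5
S(7/2) = 33/184

y_0 = S_0(0) = a_0 = -5
y_1 = S_1(0) = a_1 = 3
y_2 = S_2(0) = a_2 = -2
y_3 = S_2(1) = 5
t_q=7/2 is in segment 2 (τ=1/2); S_2(τ)=33/184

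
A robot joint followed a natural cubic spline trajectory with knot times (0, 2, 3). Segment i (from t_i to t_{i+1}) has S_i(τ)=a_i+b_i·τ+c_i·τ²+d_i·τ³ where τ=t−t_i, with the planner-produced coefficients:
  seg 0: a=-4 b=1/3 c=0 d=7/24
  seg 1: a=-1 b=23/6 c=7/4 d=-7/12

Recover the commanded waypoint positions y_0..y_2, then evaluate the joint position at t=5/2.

y_0 = S_0(0) = a_0 = -4
y_1 = S_1(0) = a_1 = -1
y_2 = S_1(1) = 4
t_q=5/2 is in segment 1 (τ=1/2); S_1(τ)=41/32

y_0=-4 y_1=-1 y_2=4
S(5/2) = 41/32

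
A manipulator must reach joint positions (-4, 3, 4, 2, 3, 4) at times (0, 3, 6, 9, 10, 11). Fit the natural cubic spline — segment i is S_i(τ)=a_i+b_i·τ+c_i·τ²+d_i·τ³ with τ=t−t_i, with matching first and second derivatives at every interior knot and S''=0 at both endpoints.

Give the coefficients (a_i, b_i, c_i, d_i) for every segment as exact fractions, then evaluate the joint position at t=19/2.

  seg 0: a=-4 b=382/139 c=0 d=-173/3753
  seg 1: a=3 b=209/139 c=-173/417 d=31/3753
  seg 2: a=4 b=-106/139 c=-142/417 d=466/3753
  seg 3: a=2 b=76/139 c=108/139 d=-45/139
  seg 4: a=3 b=157/139 c=-27/139 d=9/139
S(19/2) = 2699/1112

Δ: Δ0=7/3, Δ1=1/3, Δ2=-2/3, Δ3=1, Δ4=1
row 1: diag=12, rhs=-12; c'=1/4, d'=-1
row 2: denom=12−3·1/4=45/4; d'=(-6−3·-1)/(45/4)=-4/15
row 3: denom=8−3·4/15=36/5; d'=(10−3·-4/15)/(36/5)=3/2
row 4: denom=4−1·5/36=139/36; d'=(0−1·3/2)/(139/36)=-54/139
back: M4=-54/139
back: M3=3/2−5/36·-54/139=216/139
back: M2=-4/15−4/15·216/139=-284/417
back: M1=-1−1/4·-284/417=-346/417
M: M0=0, M1=-346/417, M2=-284/417, M3=216/139, M4=-54/139, M5=0
seg 0: a=-4, c=M0/2=0, d=(M1−M0)/(6·3)=-173/3753, b=Δ0−h0·(2M0+M1)/6=382/139
seg 1: a=3, c=M1/2=-173/417, d=(M2−M1)/(6·3)=31/3753, b=Δ1−h1·(2M1+M2)/6=209/139
seg 2: a=4, c=M2/2=-142/417, d=(M3−M2)/(6·3)=466/3753, b=Δ2−h2·(2M2+M3)/6=-106/139
seg 3: a=2, c=M3/2=108/139, d=(M4−M3)/(6·1)=-45/139, b=Δ3−h3·(2M3+M4)/6=76/139
seg 4: a=3, c=M4/2=-27/139, d=(M5−M4)/(6·1)=9/139, b=Δ4−h4·(2M4+M5)/6=157/139
t_q=19/2 → seg 3, τ=1/2; S=2+76/139·τ+108/139·τ²+-45/139·τ³=2699/1112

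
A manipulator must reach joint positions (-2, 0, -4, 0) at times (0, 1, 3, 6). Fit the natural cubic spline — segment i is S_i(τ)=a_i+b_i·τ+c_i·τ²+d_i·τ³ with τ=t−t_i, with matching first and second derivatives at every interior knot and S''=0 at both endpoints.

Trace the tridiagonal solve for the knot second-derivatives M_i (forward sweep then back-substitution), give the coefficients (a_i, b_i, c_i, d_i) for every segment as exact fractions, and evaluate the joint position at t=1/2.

  seg 0: a=-2 b=17/6 c=0 d=-5/6
  seg 1: a=0 b=1/3 c=-5/2 d=2/3
  seg 2: a=-4 b=-5/3 c=3/2 d=-1/6
S(1/2) = -11/16

Δ: Δ0=2, Δ1=-2, Δ2=4/3
row 1: diag=6, rhs=-24; c'=1/3, d'=-4
row 2: denom=10−2·1/3=28/3; d'=(20−2·-4)/(28/3)=3
back: M2=3
back: M1=-4−1/3·3=-5
M: M0=0, M1=-5, M2=3, M3=0
seg 0: a=-2, c=M0/2=0, d=(M1−M0)/(6·1)=-5/6, b=Δ0−h0·(2M0+M1)/6=17/6
seg 1: a=0, c=M1/2=-5/2, d=(M2−M1)/(6·2)=2/3, b=Δ1−h1·(2M1+M2)/6=1/3
seg 2: a=-4, c=M2/2=3/2, d=(M3−M2)/(6·3)=-1/6, b=Δ2−h2·(2M2+M3)/6=-5/3
t_q=1/2 → seg 0, τ=1/2; S=-2+17/6·τ+0·τ²+-5/6·τ³=-11/16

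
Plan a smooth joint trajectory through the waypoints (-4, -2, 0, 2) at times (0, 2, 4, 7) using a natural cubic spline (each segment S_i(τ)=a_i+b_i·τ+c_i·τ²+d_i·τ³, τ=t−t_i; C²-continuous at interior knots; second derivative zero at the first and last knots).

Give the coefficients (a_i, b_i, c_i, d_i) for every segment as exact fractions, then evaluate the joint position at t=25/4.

  seg 0: a=-4 b=56/57 c=0 d=1/228
  seg 1: a=-2 b=59/57 c=1/38 d=-5/228
  seg 2: a=0 b=50/57 c=-2/19 d=2/171
S(25/4) = 957/608

Δ: Δ0=1, Δ1=1, Δ2=2/3
row 1: diag=8, rhs=0; c'=1/4, d'=0
row 2: denom=10−2·1/4=19/2; d'=(-2−2·0)/(19/2)=-4/19
back: M2=-4/19
back: M1=0−1/4·-4/19=1/19
M: M0=0, M1=1/19, M2=-4/19, M3=0
seg 0: a=-4, c=M0/2=0, d=(M1−M0)/(6·2)=1/228, b=Δ0−h0·(2M0+M1)/6=56/57
seg 1: a=-2, c=M1/2=1/38, d=(M2−M1)/(6·2)=-5/228, b=Δ1−h1·(2M1+M2)/6=59/57
seg 2: a=0, c=M2/2=-2/19, d=(M3−M2)/(6·3)=2/171, b=Δ2−h2·(2M2+M3)/6=50/57
t_q=25/4 → seg 2, τ=9/4; S=0+50/57·τ+-2/19·τ²+2/171·τ³=957/608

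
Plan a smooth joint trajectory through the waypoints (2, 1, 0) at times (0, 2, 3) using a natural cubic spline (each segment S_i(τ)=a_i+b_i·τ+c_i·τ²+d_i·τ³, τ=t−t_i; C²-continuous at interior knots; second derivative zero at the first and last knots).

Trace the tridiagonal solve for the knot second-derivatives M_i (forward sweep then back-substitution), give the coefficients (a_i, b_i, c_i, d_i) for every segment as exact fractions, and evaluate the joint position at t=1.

  seg 0: a=2 b=-1/3 c=0 d=-1/24
  seg 1: a=1 b=-5/6 c=-1/4 d=1/12
S(1) = 13/8

Δ: Δ0=-1/2, Δ1=-1
row 1: diag=6, rhs=-3; c'=1/6, d'=-1/2
back: M1=-1/2
M: M0=0, M1=-1/2, M2=0
seg 0: a=2, c=M0/2=0, d=(M1−M0)/(6·2)=-1/24, b=Δ0−h0·(2M0+M1)/6=-1/3
seg 1: a=1, c=M1/2=-1/4, d=(M2−M1)/(6·1)=1/12, b=Δ1−h1·(2M1+M2)/6=-5/6
t_q=1 → seg 0, τ=1; S=2+-1/3·τ+0·τ²+-1/24·τ³=13/8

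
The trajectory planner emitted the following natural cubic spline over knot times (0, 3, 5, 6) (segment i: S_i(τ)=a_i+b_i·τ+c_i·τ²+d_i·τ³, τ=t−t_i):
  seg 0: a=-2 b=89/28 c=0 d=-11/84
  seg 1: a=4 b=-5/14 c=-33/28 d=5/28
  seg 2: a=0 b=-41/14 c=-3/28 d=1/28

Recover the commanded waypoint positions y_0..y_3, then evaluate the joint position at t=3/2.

y_0 = S_0(0) = a_0 = -2
y_1 = S_1(0) = a_1 = 4
y_2 = S_2(0) = a_2 = 0
y_3 = S_2(1) = -3
t_q=3/2 is in segment 0 (τ=3/2); S_0(τ)=521/224

y_0=-2 y_1=4 y_2=0 y_3=-3
S(3/2) = 521/224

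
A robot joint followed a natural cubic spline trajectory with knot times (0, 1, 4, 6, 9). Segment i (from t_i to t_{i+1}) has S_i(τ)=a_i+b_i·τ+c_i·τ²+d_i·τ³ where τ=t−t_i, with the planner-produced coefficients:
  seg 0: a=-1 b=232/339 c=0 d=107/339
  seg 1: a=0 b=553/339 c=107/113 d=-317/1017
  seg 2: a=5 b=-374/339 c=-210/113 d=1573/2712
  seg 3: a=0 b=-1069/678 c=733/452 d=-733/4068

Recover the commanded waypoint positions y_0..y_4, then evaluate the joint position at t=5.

y_0 = S_0(0) = a_0 = -1
y_1 = S_1(0) = a_1 = 0
y_2 = S_2(0) = a_2 = 5
y_3 = S_3(0) = a_3 = 0
y_4 = S_3(3) = 5
t_q=5 is in segment 2 (τ=1); S_2(τ)=2367/904

y_0=-1 y_1=0 y_2=5 y_3=0 y_4=5
S(5) = 2367/904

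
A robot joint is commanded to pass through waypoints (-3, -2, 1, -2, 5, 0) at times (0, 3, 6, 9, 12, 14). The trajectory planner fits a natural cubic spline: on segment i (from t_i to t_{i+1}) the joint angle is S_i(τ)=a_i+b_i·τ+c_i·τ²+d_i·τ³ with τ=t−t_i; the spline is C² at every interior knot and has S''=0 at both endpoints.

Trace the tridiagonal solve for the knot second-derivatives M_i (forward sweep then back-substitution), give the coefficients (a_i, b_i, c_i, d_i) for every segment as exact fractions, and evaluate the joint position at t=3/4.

Δ: Δ0=1/3, Δ1=1, Δ2=-1, Δ3=7/3, Δ4=-5/2
row 1: diag=12, rhs=4; c'=1/4, d'=1/3
row 2: denom=12−3·1/4=45/4; d'=(-12−3·1/3)/(45/4)=-52/45
row 3: denom=12−3·4/15=56/5; d'=(20−3·-52/45)/(56/5)=44/21
row 4: denom=10−3·15/56=515/56; d'=(-29−3·44/21)/(515/56)=-1976/515
back: M4=-1976/515
back: M3=44/21−15/56·-1976/515=965/309
back: M2=-52/45−4/15·965/309=-1024/515
back: M1=1/3−1/4·-1024/515=1283/1545
M: M0=0, M1=1283/1545, M2=-1024/515, M3=965/309, M4=-1976/515, M5=0
seg 0: a=-3, c=M0/2=0, d=(M1−M0)/(6·3)=1283/27810, b=Δ0−h0·(2M0+M1)/6=-253/3090
seg 1: a=-2, c=M1/2=1283/3090, d=(M2−M1)/(6·3)=-871/5562, b=Δ1−h1·(2M1+M2)/6=1798/1545
seg 2: a=1, c=M2/2=-512/515, d=(M3−M2)/(6·3)=7897/27810, b=Δ2−h2·(2M2+M3)/6=-1771/3090
seg 3: a=-2, c=M3/2=965/618, d=(M4−M3)/(6·3)=-10753/27810, b=Δ3−h3·(2M3+M4)/6=1744/1545
seg 4: a=5, c=M4/2=-988/515, d=(M5−M4)/(6·2)=494/1545, b=Δ4−h4·(2M4+M5)/6=179/3090
t_q=3/4 → seg 0, τ=3/4; S=-3+-253/3090·τ+0·τ²+1283/27810·τ³=-40105/13184

  seg 0: a=-3 b=-253/3090 c=0 d=1283/27810
  seg 1: a=-2 b=1798/1545 c=1283/3090 d=-871/5562
  seg 2: a=1 b=-1771/3090 c=-512/515 d=7897/27810
  seg 3: a=-2 b=1744/1545 c=965/618 d=-10753/27810
  seg 4: a=5 b=179/3090 c=-988/515 d=494/1545
S(3/4) = -40105/13184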